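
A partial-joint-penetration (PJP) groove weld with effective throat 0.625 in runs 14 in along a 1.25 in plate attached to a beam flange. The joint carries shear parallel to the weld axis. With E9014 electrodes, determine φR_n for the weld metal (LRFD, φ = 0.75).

φR_n ≈ 354 kips

E90XX → F_EXX = 90 ksi.
Effective throat (given) t_e = 0.625 in.
A_we = 0.625 × 14 = 8.75 in².
F_nw = 0.6 F_EXX = 54 ksi.
φR_n = 0.75 × 54 × 8.75 = 354.4 kips.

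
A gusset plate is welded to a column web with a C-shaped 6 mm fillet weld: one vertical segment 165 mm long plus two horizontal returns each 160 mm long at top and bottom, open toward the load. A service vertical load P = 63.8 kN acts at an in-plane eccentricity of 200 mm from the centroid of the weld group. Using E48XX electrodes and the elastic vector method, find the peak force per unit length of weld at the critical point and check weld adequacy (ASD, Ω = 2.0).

f_max ≈ 549 N/mm; adequate

E48XX → F_EXX = 480 MPa.
Total weld length L_w = 485 mm. Treat welds as unit-width lines.
Centroid: x̄ = 2×160×80 / 485 = 52.78 mm from the vertical weld.
Polar moment about centroid: J = I_x + I_y = [165³/12 + 2×160×82.5²] + [165×52.78² + 2(160³/12 + 160×27.22²)] = 3932000 mm³.
Direct shear f_v = P/L_w = 63.8×10³ / 485 = 131.5 N/mm (vertical).
Torsion M = P·e = 63.8×10³ × 200 = 12760000 N·mm.
Critical point at (x, y) = (107.2, 82.5) from centroid. f_tx = M·y/J = 267.7 N/mm; f_ty = M·x/J = 348 N/mm.
Resultant f_max = √[f_tx² + (f_v + f_ty)²] = √[267.7² + (131.5 + 348)²] = 549.2 N/mm.
Capacity per unit length: r_n/Ω = (1/2.0) × 0.6 × 480 × (0.707 × 6) = 610.8 N/mm.
549.2 ≤ 610.8 → adequate.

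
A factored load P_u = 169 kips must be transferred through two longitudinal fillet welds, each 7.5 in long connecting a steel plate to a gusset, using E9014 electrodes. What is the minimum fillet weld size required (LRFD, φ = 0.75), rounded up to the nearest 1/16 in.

E90XX → F_EXX = 90 ksi.
Total weld length L = 15 in.
Required throat t_e = P_u / (φ × 0.6 F_EXX × L) = 169 / (0.75 × 0.6 × 90 × 15) = 0.2782 in.
Required leg w = t_e / 0.707 = 0.3935 in → use 7/16 in.

w = 7/16 in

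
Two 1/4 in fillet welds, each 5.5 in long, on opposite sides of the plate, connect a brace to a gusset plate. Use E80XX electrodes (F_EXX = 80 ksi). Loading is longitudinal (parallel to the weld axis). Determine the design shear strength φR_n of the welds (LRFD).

φR_n ≈ 70 kip

Effective throat t_e = 0.707 × 0.25 = 0.1767 in.
Total length L = 11 in; A_we = 0.1767 × 11 = 1.944 in².
F_nw = 0.6 F_EXX = 0.6 × 80 = 48 ksi.
φR_n = 0.75 × 48 × 1.944 = 69.99 kip.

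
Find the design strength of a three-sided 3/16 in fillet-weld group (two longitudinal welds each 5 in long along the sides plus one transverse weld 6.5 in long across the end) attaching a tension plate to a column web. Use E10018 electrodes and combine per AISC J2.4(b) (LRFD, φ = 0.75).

φR_n ≈ 109 kips

E100XX → F_EXX = 100 ksi.
t_e = 0.707 × 0.1875 = 0.1326 in.
R_nwl = 0.6 × 100 × 0.1326 × 10 = 79.54 kips (longitudinal, 2 welds).
R_nwt = 0.6 × 100 × 0.1326 × 6.5 = 51.7 kips (transverse, base value).
(i) R_nwl + R_nwt = 131.2 kips; (ii) 0.85 R_nwl + 1.5 R_nwt = 145.2 kips.
R_n = max = 145.2 kips [governs: (ii)]; φR_n = 108.9 kips.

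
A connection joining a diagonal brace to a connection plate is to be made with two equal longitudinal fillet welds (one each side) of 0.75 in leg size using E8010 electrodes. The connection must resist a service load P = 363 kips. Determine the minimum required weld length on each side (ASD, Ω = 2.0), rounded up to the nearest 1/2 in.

E80XX → F_EXX = 80 ksi.
Throat t_e = 0.707 × 0.75 = 0.5302 in.
r_n/Ω = (0.6 × 80 × 0.5302) / 2.0 = 12.73 kip/in.
L_req = P / (r_n/Ω) = 363 / 12.73 = 28.52 in total.
Per side: 28.52 / 2 = 14.26 in.
Round up → use L = 14.5 in on each side.

L = 14.5 in on each side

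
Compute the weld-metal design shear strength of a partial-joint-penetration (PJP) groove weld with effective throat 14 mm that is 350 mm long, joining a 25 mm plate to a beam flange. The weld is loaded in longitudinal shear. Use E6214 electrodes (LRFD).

E62XX → F_EXX = 620 MPa.
Effective throat (given) t_e = 14 mm.
A_we = 14 × 350 = 4900 mm².
F_nw = 0.6 F_EXX = 372 MPa.
φR_n = 0.75 × 372 × 4900 × 10⁻³ = 1367 kN.

φR_n ≈ 1370 kN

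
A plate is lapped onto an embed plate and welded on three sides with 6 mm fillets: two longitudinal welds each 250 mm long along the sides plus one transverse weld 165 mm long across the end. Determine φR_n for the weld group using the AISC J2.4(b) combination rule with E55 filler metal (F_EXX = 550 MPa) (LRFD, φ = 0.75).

φR_n ≈ 706 kN

t_e = 0.707 × 6 = 4.242 mm.
R_nwl = 0.6 × 550 × 4.242 × 500 × 10⁻³ = 699.9 kN (longitudinal, 2 welds).
R_nwt = 0.6 × 550 × 4.242 × 165 × 10⁻³ = 231 kN (transverse, base value).
(i) R_nwl + R_nwt = 930.9 kN; (ii) 0.85 R_nwl + 1.5 R_nwt = 941.4 kN.
R_n = max = 941.4 kN [governs: (ii)]; φR_n = 706.1 kN.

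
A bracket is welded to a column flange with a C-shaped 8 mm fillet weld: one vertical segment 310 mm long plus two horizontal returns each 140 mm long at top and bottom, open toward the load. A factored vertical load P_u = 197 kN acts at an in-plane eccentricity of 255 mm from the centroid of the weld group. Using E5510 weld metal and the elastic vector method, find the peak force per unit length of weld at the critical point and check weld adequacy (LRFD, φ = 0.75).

E55XX → F_EXX = 550 MPa.
Total weld length L_w = 590 mm. Treat welds as unit-width lines.
Centroid: x̄ = 2×140×70 / 590 = 33.22 mm from the vertical weld.
Polar moment about centroid: J = I_x + I_y = [310³/12 + 2×140×155²] + [310×33.22² + 2(140³/12 + 140×36.78²)] = 10390000 mm³.
Direct shear f_v = P/L_w = 197×10³ / 590 = 333.9 N/mm (vertical).
Torsion M = P·e = 197×10³ × 255 = 50235000 N·mm.
Critical point at (x, y) = (106.8, 155) from centroid. f_tx = M·y/J = 749.6 N/mm; f_ty = M·x/J = 516.4 N/mm.
Resultant f_max = √[f_tx² + (f_v + f_ty)²] = √[749.6² + (333.9 + 516.4)²] = 1134 N/mm.
Capacity per unit length: φr_n = 0.75 × 0.6 × 550 × (0.707 × 8) = 1400 N/mm.
1134 ≤ 1400 → adequate.

f_max ≈ 1130 N/mm; adequate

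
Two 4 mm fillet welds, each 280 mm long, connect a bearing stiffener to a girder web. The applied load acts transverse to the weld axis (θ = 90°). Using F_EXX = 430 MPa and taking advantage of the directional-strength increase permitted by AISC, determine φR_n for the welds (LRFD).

φR_n ≈ 460 kN

t_e = 0.707 × 4 = 2.828 mm; A_we = 2.828 × 560 = 1584 mm².
Directional factor: 1.0 + 0.5 sin^1.5(90°) = 1.5.
F_nw = 0.6 × 430 × 1.5 = 387 MPa.
φR_n = 0.75 × 387 × 1584 × 10⁻³ = 459.7 kN.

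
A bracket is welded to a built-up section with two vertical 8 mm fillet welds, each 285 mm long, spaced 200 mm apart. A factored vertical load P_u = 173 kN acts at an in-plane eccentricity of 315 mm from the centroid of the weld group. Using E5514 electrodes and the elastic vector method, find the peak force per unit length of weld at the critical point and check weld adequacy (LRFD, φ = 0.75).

f_max ≈ 1190 N/mm; adequate

E55XX → F_EXX = 550 MPa.
Total weld length L_w = 570 mm. Treat welds as unit-width lines.
Polar moment about centroid: J = 2[d³/12 + d(b/2)²] = 2[285³/12 + 285×100²] = 9558000 mm³.
Direct shear f_v = P/L_w = 173×10³ / 570 = 303.5 N/mm (vertical).
Torsion M = P·e = 173×10³ × 315 = 54495000 N·mm.
Critical point at (x, y) = (100, 142.5) from centroid. f_tx = M·y/J = 812.4 N/mm; f_ty = M·x/J = 570.1 N/mm.
Resultant f_max = √[f_tx² + (f_v + f_ty)²] = √[812.4² + (303.5 + 570.1)²] = 1193 N/mm.
Capacity per unit length: φr_n = 0.75 × 0.6 × 550 × (0.707 × 8) = 1400 N/mm.
1193 ≤ 1400 → adequate.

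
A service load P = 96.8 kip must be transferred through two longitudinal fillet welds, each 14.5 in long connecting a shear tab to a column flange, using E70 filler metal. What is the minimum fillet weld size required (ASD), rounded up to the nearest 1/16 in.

w = 1/4 in

E70XX → F_EXX = 70 ksi.
Total weld length L = 29 in.
Required throat t_e = P × Ω / (0.6 F_EXX × L) = 96.8 × 2.0 / (0.6 × 70 × 29) = 0.1589 in.
Required leg w = t_e / 0.707 = 0.2248 in → use 1/4 in.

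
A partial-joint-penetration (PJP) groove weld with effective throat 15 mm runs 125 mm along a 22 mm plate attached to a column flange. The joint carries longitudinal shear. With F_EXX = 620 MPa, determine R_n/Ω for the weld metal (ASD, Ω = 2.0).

Effective throat (given) t_e = 15 mm.
A_we = 15 × 125 = 1875 mm².
F_nw = 0.6 F_EXX = 372 MPa.
R_n/Ω = (372 × 1875) / 2.0 × 10⁻³ = 348.8 kN.

R_n/Ω ≈ 349 kN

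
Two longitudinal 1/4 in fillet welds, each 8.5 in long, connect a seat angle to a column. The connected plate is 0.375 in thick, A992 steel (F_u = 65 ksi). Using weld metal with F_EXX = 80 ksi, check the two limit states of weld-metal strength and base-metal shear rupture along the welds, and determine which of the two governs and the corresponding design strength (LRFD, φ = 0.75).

φR_n ≈ 108 kip (weld metal governs)

t_e = 0.707 × 0.25 = 0.1767 in; L = 17 in.
Weld metal: φR_n = 0.75 × 0.6 × 80 × 0.1767 × 17 = 108.2 kip.
Base metal (shear rupture): φR_n = 0.75 × 0.6 × 65 × 0.375 × 17 = 186.5 kip.
Governing: weld metal.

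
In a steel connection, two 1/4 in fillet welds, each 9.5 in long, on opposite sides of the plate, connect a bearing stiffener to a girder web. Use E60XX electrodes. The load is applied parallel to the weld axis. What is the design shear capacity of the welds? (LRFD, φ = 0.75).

φR_n ≈ 90.7 kips

E60XX → F_EXX = 60 ksi.
Effective throat t_e = 0.707 × 0.25 = 0.1767 in.
Total length L = 19 in; A_we = 0.1767 × 19 = 3.358 in².
F_nw = 0.6 F_EXX = 0.6 × 60 = 36 ksi.
φR_n = 0.75 × 36 × 3.358 = 90.67 kips.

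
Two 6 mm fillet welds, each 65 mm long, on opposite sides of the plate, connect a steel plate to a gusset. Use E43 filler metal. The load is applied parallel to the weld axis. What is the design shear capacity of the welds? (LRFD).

φR_n ≈ 107 kN

E43XX → F_EXX = 430 MPa.
Effective throat t_e = 0.707 × 6 = 4.242 mm.
Total length L = 130 mm; A_we = 4.242 × 130 = 551.5 mm².
F_nw = 0.6 F_EXX = 0.6 × 430 = 258 MPa.
φR_n = 0.75 × 258 × 551.5 × 10⁻³ = 106.7 kN.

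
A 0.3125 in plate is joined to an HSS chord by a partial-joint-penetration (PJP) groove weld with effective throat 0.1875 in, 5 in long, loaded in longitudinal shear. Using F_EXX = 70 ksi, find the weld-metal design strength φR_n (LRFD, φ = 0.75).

φR_n ≈ 29.5 kips

Effective throat (given) t_e = 0.1875 in.
A_we = 0.1875 × 5 = 0.9375 in².
F_nw = 0.6 F_EXX = 42 ksi.
φR_n = 0.75 × 42 × 0.9375 = 29.53 kips.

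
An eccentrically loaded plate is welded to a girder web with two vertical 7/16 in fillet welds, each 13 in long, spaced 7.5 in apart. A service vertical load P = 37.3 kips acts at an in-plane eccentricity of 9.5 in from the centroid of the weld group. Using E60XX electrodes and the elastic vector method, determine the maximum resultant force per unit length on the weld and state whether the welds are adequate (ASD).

f_max ≈ 4.52 kip/in; adequate

E60XX → F_EXX = 60 ksi.
Total weld length L_w = 26 in. Treat welds as unit-width lines.
Polar moment about centroid: J = 2[d³/12 + d(b/2)²] = 2[13³/12 + 13×3.75²] = 731.8 in³.
Direct shear f_v = P/L_w = 37.3 / 26 = 1.435 kip/in (vertical).
Torsion M = P·e = 37.3 × 9.5 = 354.35 kip·in.
Critical point at (x, y) = (3.75, 6.5) from centroid. f_tx = M·y/J = 3.147 kip/in; f_ty = M·x/J = 1.816 kip/in.
Resultant f_max = √[f_tx² + (f_v + f_ty)²] = √[3.147² + (1.435 + 1.816)²] = 4.525 kip/in.
Capacity per unit length: r_n/Ω = (1/2.0) × 0.6 × 60 × (0.707 × 0.4375) = 5.568 kip/in.
4.525 ≤ 5.568 → adequate.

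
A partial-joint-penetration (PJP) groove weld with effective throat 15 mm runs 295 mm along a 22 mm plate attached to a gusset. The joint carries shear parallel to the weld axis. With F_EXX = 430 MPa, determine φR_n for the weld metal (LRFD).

φR_n ≈ 856 kN

Effective throat (given) t_e = 15 mm.
A_we = 15 × 295 = 4425 mm².
F_nw = 0.6 F_EXX = 258 MPa.
φR_n = 0.75 × 258 × 4425 × 10⁻³ = 856.2 kN.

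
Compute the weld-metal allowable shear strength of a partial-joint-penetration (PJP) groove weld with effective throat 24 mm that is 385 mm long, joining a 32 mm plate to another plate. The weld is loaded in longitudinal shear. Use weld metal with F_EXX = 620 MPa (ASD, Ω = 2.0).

Effective throat (given) t_e = 24 mm.
A_we = 24 × 385 = 9240 mm².
F_nw = 0.6 F_EXX = 372 MPa.
R_n/Ω = (372 × 9240) / 2.0 × 10⁻³ = 1719 kN.

R_n/Ω ≈ 1720 kN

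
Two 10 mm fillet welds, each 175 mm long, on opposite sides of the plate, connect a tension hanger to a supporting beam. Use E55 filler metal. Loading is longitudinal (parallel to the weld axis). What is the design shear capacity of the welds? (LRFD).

φR_n ≈ 612 kN

E55XX → F_EXX = 550 MPa.
Effective throat t_e = 0.707 × 10 = 7.07 mm.
Total length L = 350 mm; A_we = 7.07 × 350 = 2474 mm².
F_nw = 0.6 F_EXX = 0.6 × 550 = 330 MPa.
φR_n = 0.75 × 330 × 2474 × 10⁻³ = 612.4 kN.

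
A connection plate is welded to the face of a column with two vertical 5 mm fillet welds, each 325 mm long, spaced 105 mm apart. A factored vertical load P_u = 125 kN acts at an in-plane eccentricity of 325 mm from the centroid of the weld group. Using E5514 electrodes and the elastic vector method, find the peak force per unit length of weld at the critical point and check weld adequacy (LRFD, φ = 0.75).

E55XX → F_EXX = 550 MPa.
Total weld length L_w = 650 mm. Treat welds as unit-width lines.
Polar moment about centroid: J = 2[d³/12 + d(b/2)²] = 2[325³/12 + 325×52.5²] = 7513000 mm³.
Direct shear f_v = P/L_w = 125×10³ / 650 = 192.3 N/mm (vertical).
Torsion M = P·e = 125×10³ × 325 = 40625000 N·mm.
Critical point at (x, y) = (52.5, 162.5) from centroid. f_tx = M·y/J = 878.7 N/mm; f_ty = M·x/J = 283.9 N/mm.
Resultant f_max = √[f_tx² + (f_v + f_ty)²] = √[878.7² + (192.3 + 283.9)²] = 999.4 N/mm.
Capacity per unit length: φr_n = 0.75 × 0.6 × 550 × (0.707 × 5) = 874.9 N/mm.
999.4 > 874.9 → NOT adequate.

f_max ≈ 999 N/mm; NOT adequate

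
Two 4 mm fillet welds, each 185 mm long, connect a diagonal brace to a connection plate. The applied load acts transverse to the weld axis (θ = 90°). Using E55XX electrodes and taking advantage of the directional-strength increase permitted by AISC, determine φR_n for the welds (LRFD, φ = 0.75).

φR_n ≈ 388 kN

E55XX → F_EXX = 550 MPa.
t_e = 0.707 × 4 = 2.828 mm; A_we = 2.828 × 370 = 1046 mm².
Directional factor: 1.0 + 0.5 sin^1.5(90°) = 1.5.
F_nw = 0.6 × 550 × 1.5 = 495 MPa.
φR_n = 0.75 × 495 × 1046 × 10⁻³ = 388.5 kN.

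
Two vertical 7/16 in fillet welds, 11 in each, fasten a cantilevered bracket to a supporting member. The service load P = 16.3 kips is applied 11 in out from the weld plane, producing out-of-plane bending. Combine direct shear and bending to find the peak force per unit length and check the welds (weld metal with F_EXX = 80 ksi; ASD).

L_w = 2 × 11 = 22 in; section modulus (unit throat) S = 2 × L²/6 = 40.33 in².
Direct shear f_v = P/L_w = 16.3/22 = 0.7409 kip/in.
Moment M = P × e = 16.3 × 11 = 179.3 kip·in; bending f_b = M/S = 4.445 kip/in.
f_max = √(f_v² + f_b²) = √(0.7409² + 4.445²) = 4.507 kip/in.
r_n/Ω = (1/2.0) × 0.6 × 80 × (0.707 × 0.4375) = 7.423 kip/in → adequate.

f_max ≈ 4.51 kip/in; adequate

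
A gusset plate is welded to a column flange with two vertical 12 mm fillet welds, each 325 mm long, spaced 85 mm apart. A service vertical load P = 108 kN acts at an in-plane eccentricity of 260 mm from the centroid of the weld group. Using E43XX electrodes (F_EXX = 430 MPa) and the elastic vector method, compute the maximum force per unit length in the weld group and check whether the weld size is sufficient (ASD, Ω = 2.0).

Total weld length L_w = 650 mm. Treat welds as unit-width lines.
Polar moment about centroid: J = 2[d³/12 + d(b/2)²] = 2[325³/12 + 325×42.5²] = 6895000 mm³.
Direct shear f_v = P/L_w = 108×10³ / 650 = 166.2 N/mm (vertical).
Torsion M = P·e = 108×10³ × 260 = 28080000 N·mm.
Critical point at (x, y) = (42.5, 162.5) from centroid. f_tx = M·y/J = 661.7 N/mm; f_ty = M·x/J = 173.1 N/mm.
Resultant f_max = √[f_tx² + (f_v + f_ty)²] = √[661.7² + (166.2 + 173.1)²] = 743.6 N/mm.
Capacity per unit length: r_n/Ω = (1/2.0) × 0.6 × 430 × (0.707 × 12) = 1094 N/mm.
743.6 ≤ 1094 → adequate.

f_max ≈ 744 N/mm; adequate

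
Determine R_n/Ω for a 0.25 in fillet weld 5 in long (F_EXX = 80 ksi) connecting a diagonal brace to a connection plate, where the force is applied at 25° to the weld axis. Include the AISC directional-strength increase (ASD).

R_n/Ω ≈ 24.1 kip

t_e = 0.707 × 0.25 = 0.1767 in; A_we = 0.1767 × 5 = 0.8837 in².
Directional factor: 1.0 + 0.5 sin^1.5(25°) = 1.137.
F_nw = 0.6 × 80 × 1.137 = 54.59 ksi.
R_n/Ω = (54.59 × 0.8837) / 2.0 = 24.12 kip.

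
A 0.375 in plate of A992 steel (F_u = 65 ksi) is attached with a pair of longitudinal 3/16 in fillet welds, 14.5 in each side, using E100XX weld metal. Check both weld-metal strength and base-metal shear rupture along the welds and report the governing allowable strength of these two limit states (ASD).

R_n/Ω ≈ 115 kip (weld metal governs)

E100XX → F_EXX = 100 ksi.
t_e = 0.707 × 0.1875 = 0.1326 in; L = 29 in.
Weld metal: R_n/Ω = (1/2.0) × 0.6 × 100 × 0.1326 × 29 = 115.3 kip.
Base metal (shear rupture): R_n/Ω = (1/2.0) × 0.6 × 65 × 0.375 × 29 = 212.1 kip.
Governing: weld metal.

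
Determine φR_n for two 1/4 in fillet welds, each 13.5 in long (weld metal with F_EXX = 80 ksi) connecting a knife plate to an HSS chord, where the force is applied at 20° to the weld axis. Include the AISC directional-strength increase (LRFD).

t_e = 0.707 × 0.25 = 0.1767 in; A_we = 0.1767 × 27 = 4.772 in².
Directional factor: 1.0 + 0.5 sin^1.5(20°) = 1.1.
F_nw = 0.6 × 80 × 1.1 = 52.8 ksi.
φR_n = 0.75 × 52.8 × 4.772 = 189 kip.

φR_n ≈ 189 kip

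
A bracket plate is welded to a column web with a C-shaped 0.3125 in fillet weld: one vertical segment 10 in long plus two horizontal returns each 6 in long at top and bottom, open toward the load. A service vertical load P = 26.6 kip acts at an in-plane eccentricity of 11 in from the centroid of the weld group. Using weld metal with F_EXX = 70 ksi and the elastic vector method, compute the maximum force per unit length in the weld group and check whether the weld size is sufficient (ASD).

f_max ≈ 5.02 kip/in; NOT adequate

Total weld length L_w = 22 in. Treat welds as unit-width lines.
Centroid: x̄ = 2×6×3 / 22 = 1.636 in from the vertical weld.
Polar moment about centroid: J = I_x + I_y = [10³/12 + 2×6×5²] + [10×1.636² + 2(6³/12 + 6×1.364²)] = 468.4 in³.
Direct shear f_v = P/L_w = 26.6 / 22 = 1.209 kip/in (vertical).
Torsion M = P·e = 26.6 × 11 = 292.6 kip·in.
Critical point at (x, y) = (4.364, 5) from centroid. f_tx = M·y/J = 3.123 kip/in; f_ty = M·x/J = 2.726 kip/in.
Resultant f_max = √[f_tx² + (f_v + f_ty)²] = √[3.123² + (1.209 + 2.726)²] = 5.024 kip/in.
Capacity per unit length: r_n/Ω = (1/2.0) × 0.6 × 70 × (0.707 × 0.3125) = 4.64 kip/in.
5.024 > 4.64 → NOT adequate.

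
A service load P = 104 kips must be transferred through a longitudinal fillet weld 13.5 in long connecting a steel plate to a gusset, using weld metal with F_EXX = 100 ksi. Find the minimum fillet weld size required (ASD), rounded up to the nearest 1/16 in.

w = 3/8 in

Total weld length L = 13.5 in.
Required throat t_e = P × Ω / (0.6 F_EXX × L) = 104 × 2.0 / (0.6 × 100 × 13.5) = 0.2568 in.
Required leg w = t_e / 0.707 = 0.3632 in → use 3/8 in.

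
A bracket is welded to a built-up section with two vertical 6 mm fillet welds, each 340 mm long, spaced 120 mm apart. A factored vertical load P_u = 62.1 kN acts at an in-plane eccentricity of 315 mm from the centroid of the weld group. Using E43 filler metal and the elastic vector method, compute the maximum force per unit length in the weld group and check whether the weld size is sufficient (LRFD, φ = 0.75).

E43XX → F_EXX = 430 MPa.
Total weld length L_w = 680 mm. Treat welds as unit-width lines.
Polar moment about centroid: J = 2[d³/12 + d(b/2)²] = 2[340³/12 + 340×60²] = 8999000 mm³.
Direct shear f_v = P/L_w = 62.1×10³ / 680 = 91.32 N/mm (vertical).
Torsion M = P·e = 62.1×10³ × 315 = 19562000 N·mm.
Critical point at (x, y) = (60, 170) from centroid. f_tx = M·y/J = 369.5 N/mm; f_ty = M·x/J = 130.4 N/mm.
Resultant f_max = √[f_tx² + (f_v + f_ty)²] = √[369.5² + (91.32 + 130.4)²] = 431 N/mm.
Capacity per unit length: φr_n = 0.75 × 0.6 × 430 × (0.707 × 6) = 820.8 N/mm.
431 ≤ 820.8 → adequate.

f_max ≈ 431 N/mm; adequate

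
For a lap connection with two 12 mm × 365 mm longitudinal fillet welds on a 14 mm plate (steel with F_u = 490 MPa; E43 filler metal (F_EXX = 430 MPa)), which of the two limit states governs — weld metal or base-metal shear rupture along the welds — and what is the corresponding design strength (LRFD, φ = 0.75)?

φR_n ≈ 1200 kN (weld metal governs)

t_e = 0.707 × 12 = 8.484 mm; L = 730 mm.
Weld metal: φR_n = 0.75 × 0.6 × 430 × 8.484 × 730 × 10⁻³ = 1198 kN.
Base metal (shear rupture): φR_n = 0.75 × 0.6 × 490 × 14 × 730 × 10⁻³ = 2254 kN.
Governing: weld metal.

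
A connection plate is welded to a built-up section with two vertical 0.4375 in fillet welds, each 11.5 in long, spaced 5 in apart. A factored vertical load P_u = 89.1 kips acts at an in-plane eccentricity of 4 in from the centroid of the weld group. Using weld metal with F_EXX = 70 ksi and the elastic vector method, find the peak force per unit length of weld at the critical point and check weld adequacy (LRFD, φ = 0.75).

Total weld length L_w = 23 in. Treat welds as unit-width lines.
Polar moment about centroid: J = 2[d³/12 + d(b/2)²] = 2[11.5³/12 + 11.5×2.5²] = 397.2 in³.
Direct shear f_v = P/L_w = 89.1 / 23 = 3.874 kip/in (vertical).
Torsion M = P·e = 89.1 × 4 = 356.4 kip·in.
Critical point at (x, y) = (2.5, 5.75) from centroid. f_tx = M·y/J = 5.159 kip/in; f_ty = M·x/J = 2.243 kip/in.
Resultant f_max = √[f_tx² + (f_v + f_ty)²] = √[5.159² + (3.874 + 2.243)²] = 8.002 kip/in.
Capacity per unit length: φr_n = 0.75 × 0.6 × 70 × (0.707 × 0.4375) = 9.743 kip/in.
8.002 ≤ 9.743 → adequate.

f_max ≈ 8 kip/in; adequate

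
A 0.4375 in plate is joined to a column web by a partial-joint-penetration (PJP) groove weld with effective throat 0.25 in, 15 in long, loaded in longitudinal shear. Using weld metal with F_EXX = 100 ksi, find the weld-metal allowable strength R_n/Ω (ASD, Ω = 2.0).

R_n/Ω ≈ 112 kips

Effective throat (given) t_e = 0.25 in.
A_we = 0.25 × 15 = 3.75 in².
F_nw = 0.6 F_EXX = 60 ksi.
R_n/Ω = (60 × 3.75) / 2.0 = 112.5 kips.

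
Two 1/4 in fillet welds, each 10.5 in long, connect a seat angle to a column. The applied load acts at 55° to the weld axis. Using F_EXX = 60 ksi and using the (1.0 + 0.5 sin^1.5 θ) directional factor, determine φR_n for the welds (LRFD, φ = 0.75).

t_e = 0.707 × 0.25 = 0.1767 in; A_we = 0.1767 × 21 = 3.712 in².
Directional factor: 1.0 + 0.5 sin^1.5(55°) = 1.371.
F_nw = 0.6 × 60 × 1.371 = 49.35 ksi.
φR_n = 0.75 × 49.35 × 3.712 = 137.4 kips.

φR_n ≈ 137 kips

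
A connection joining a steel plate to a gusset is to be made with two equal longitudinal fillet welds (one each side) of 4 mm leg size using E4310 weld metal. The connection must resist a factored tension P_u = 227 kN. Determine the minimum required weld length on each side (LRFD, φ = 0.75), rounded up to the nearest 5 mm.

E43XX → F_EXX = 430 MPa.
Throat t_e = 0.707 × 4 = 2.828 mm.
φr_n = 0.75 × 0.6 × 430 × 2.828 × 10⁻³ = 0.5472 kN/mm.
L_req = P_u / φr_n = 227 / 0.5472 = 414.8 mm total.
Per side: 414.8 / 2 = 207.4 mm.
Round up → use L = 210 mm on each side.

L = 210 mm on each side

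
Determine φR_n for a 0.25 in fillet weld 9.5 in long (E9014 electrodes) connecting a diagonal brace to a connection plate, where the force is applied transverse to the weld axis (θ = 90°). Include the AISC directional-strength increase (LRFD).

φR_n ≈ 102 kip

E90XX → F_EXX = 90 ksi.
t_e = 0.707 × 0.25 = 0.1767 in; A_we = 0.1767 × 9.5 = 1.679 in².
Directional factor: 1.0 + 0.5 sin^1.5(90°) = 1.5.
F_nw = 0.6 × 90 × 1.5 = 81 ksi.
φR_n = 0.75 × 81 × 1.679 = 102 kip.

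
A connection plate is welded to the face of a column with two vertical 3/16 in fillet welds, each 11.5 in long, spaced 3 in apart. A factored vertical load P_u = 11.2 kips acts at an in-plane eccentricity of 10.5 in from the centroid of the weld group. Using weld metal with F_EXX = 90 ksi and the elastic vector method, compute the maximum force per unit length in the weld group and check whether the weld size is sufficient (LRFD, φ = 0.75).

Total weld length L_w = 23 in. Treat welds as unit-width lines.
Polar moment about centroid: J = 2[d³/12 + d(b/2)²] = 2[11.5³/12 + 11.5×1.5²] = 305.2 in³.
Direct shear f_v = P/L_w = 11.2 / 23 = 0.487 kip/in (vertical).
Torsion M = P·e = 11.2 × 10.5 = 117.6 kip·in.
Critical point at (x, y) = (1.5, 5.75) from centroid. f_tx = M·y/J = 2.215 kip/in; f_ty = M·x/J = 0.5779 kip/in.
Resultant f_max = √[f_tx² + (f_v + f_ty)²] = √[2.215² + (0.487 + 0.5779)²] = 2.458 kip/in.
Capacity per unit length: φr_n = 0.75 × 0.6 × 90 × (0.707 × 0.1875) = 5.369 kip/in.
2.458 ≤ 5.369 → adequate.

f_max ≈ 2.46 kip/in; adequate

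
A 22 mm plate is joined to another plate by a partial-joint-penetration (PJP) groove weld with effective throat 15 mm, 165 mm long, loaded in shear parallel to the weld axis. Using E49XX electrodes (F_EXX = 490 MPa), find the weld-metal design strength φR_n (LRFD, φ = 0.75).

φR_n ≈ 546 kN

Effective throat (given) t_e = 15 mm.
A_we = 15 × 165 = 2475 mm².
F_nw = 0.6 F_EXX = 294 MPa.
φR_n = 0.75 × 294 × 2475 × 10⁻³ = 545.7 kN.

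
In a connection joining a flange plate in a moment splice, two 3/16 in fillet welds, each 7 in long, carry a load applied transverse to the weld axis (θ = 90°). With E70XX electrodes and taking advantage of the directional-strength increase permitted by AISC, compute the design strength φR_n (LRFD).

φR_n ≈ 87.7 kip

E70XX → F_EXX = 70 ksi.
t_e = 0.707 × 0.1875 = 0.1326 in; A_we = 0.1326 × 14 = 1.856 in².
Directional factor: 1.0 + 0.5 sin^1.5(90°) = 1.5.
F_nw = 0.6 × 70 × 1.5 = 63 ksi.
φR_n = 0.75 × 63 × 1.856 = 87.69 kip.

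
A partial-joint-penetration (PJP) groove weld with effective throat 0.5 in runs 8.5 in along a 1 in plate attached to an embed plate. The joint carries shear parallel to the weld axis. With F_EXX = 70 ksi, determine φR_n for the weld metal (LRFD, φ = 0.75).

φR_n ≈ 134 kip

Effective throat (given) t_e = 0.5 in.
A_we = 0.5 × 8.5 = 4.25 in².
F_nw = 0.6 F_EXX = 42 ksi.
φR_n = 0.75 × 42 × 4.25 = 133.9 kip.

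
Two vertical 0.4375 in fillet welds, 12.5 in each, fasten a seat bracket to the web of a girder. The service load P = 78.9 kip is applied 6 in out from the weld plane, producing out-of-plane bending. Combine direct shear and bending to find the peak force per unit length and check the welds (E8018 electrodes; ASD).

E80XX → F_EXX = 80 ksi.
L_w = 2 × 12.5 = 25 in; section modulus (unit throat) S = 2 × L²/6 = 52.08 in².
Direct shear f_v = P/L_w = 78.9/25 = 3.156 kip/in.
Moment M = P × e = 78.9 × 6 = 473.4 kip·in; bending f_b = M/S = 9.089 kip/in.
f_max = √(f_v² + f_b²) = √(3.156² + 9.089²) = 9.622 kip/in.
r_n/Ω = (1/2.0) × 0.6 × 80 × (0.707 × 0.4375) = 7.423 kip/in → NOT adequate.

f_max ≈ 9.62 kip/in; NOT adequate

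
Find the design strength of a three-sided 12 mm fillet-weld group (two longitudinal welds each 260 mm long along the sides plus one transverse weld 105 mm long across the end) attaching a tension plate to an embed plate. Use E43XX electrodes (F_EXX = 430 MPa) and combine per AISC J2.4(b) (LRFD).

t_e = 0.707 × 12 = 8.484 mm.
R_nwl = 0.6 × 430 × 8.484 × 520 × 10⁻³ = 1138 kN (longitudinal, 2 welds).
R_nwt = 0.6 × 430 × 8.484 × 105 × 10⁻³ = 229.8 kN (transverse, base value).
(i) R_nwl + R_nwt = 1368 kN; (ii) 0.85 R_nwl + 1.5 R_nwt = 1312 kN.
R_n = max = 1368 kN [governs: (i)]; φR_n = 1026 kN.

φR_n ≈ 1030 kN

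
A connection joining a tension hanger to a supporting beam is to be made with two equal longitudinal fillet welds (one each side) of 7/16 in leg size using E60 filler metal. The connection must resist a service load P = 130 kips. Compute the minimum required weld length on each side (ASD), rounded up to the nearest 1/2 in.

E60XX → F_EXX = 60 ksi.
Throat t_e = 0.707 × 0.4375 = 0.3093 in.
r_n/Ω = (0.6 × 60 × 0.3093) / 2.0 = 5.568 kip/in.
L_req = P / (r_n/Ω) = 130 / 5.568 = 23.35 in total.
Per side: 23.35 / 2 = 11.67 in.
Round up → use L = 12 in on each side.

L = 12 in on each side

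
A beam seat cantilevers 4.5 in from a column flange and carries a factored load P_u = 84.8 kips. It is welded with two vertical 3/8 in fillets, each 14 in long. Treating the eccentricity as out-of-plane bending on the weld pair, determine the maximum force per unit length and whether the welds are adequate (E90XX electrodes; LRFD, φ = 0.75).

f_max ≈ 6.58 kip/in; adequate

E90XX → F_EXX = 90 ksi.
L_w = 2 × 14 = 28 in; section modulus (unit throat) S = 2 × L²/6 = 65.33 in².
Direct shear f_v = P/L_w = 84.8/28 = 3.029 kip/in.
Moment M = P × e = 84.8 × 4.5 = 381.6 kip·in; bending f_b = M/S = 5.841 kip/in.
f_max = √(f_v² + f_b²) = √(3.029² + 5.841²) = 6.579 kip/in.
φr_n = 0.75 × 0.6 × 90 × (0.707 × 0.375) = 10.74 kip/in → adequate.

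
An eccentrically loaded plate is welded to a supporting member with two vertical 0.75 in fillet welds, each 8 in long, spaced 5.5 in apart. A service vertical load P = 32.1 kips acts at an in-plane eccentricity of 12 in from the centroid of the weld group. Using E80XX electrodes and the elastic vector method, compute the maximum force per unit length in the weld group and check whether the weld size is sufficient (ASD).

f_max ≈ 10.3 kip/in; adequate

E80XX → F_EXX = 80 ksi.
Total weld length L_w = 16 in. Treat welds as unit-width lines.
Polar moment about centroid: J = 2[d³/12 + d(b/2)²] = 2[8³/12 + 8×2.75²] = 206.3 in³.
Direct shear f_v = P/L_w = 32.1 / 16 = 2.006 kip/in (vertical).
Torsion M = P·e = 32.1 × 12 = 385.2 kip·in.
Critical point at (x, y) = (2.75, 4) from centroid. f_tx = M·y/J = 7.468 kip/in; f_ty = M·x/J = 5.134 kip/in.
Resultant f_max = √[f_tx² + (f_v + f_ty)²] = √[7.468² + (2.006 + 5.134)²] = 10.33 kip/in.
Capacity per unit length: r_n/Ω = (1/2.0) × 0.6 × 80 × (0.707 × 0.75) = 12.73 kip/in.
10.33 ≤ 12.73 → adequate.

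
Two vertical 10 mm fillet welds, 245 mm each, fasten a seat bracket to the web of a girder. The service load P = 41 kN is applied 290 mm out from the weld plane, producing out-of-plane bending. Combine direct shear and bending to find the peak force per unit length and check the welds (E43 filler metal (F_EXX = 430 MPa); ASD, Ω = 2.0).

f_max ≈ 600 N/mm; adequate

L_w = 2 × 245 = 490 mm; section modulus (unit throat) S = 2 × L²/6 = 20010 mm².
Direct shear f_v = P/L_w = 41×10³/490 = 83.67 N/mm.
Moment M = P × e = 41×10³ × 290 = 11890000 N·mm; bending f_b = M/S = 594.3 N/mm.
f_max = √(f_v² + f_b²) = √(83.67² + 594.3²) = 600.1 N/mm.
r_n/Ω = (1/2.0) × 0.6 × 430 × (0.707 × 10) = 912 N/mm → adequate.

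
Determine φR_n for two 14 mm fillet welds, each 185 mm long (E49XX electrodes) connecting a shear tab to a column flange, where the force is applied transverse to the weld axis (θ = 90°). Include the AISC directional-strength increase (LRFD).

E49XX → F_EXX = 490 MPa.
t_e = 0.707 × 14 = 9.898 mm; A_we = 9.898 × 370 = 3662 mm².
Directional factor: 1.0 + 0.5 sin^1.5(90°) = 1.5.
F_nw = 0.6 × 490 × 1.5 = 441 MPa.
φR_n = 0.75 × 441 × 3662 × 10⁻³ = 1211 kN.

φR_n ≈ 1210 kN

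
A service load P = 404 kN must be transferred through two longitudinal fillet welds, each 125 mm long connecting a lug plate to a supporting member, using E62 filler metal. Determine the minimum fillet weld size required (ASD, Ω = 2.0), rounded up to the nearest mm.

w = 13 mm

E62XX → F_EXX = 620 MPa.
Total weld length L = 250 mm.
Required throat t_e = P × Ω / (0.6 F_EXX × L) = 404 × 2.0 / (0.6 × 620 × 250 × 10⁻³) = 8.688 mm.
Required leg w = t_e / 0.707 = 12.29 mm → use 13 mm.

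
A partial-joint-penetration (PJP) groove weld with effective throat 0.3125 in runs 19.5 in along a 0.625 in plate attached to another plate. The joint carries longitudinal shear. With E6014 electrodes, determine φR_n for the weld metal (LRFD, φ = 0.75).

φR_n ≈ 165 kip

E60XX → F_EXX = 60 ksi.
Effective throat (given) t_e = 0.3125 in.
A_we = 0.3125 × 19.5 = 6.094 in².
F_nw = 0.6 F_EXX = 36 ksi.
φR_n = 0.75 × 36 × 6.094 = 164.5 kip.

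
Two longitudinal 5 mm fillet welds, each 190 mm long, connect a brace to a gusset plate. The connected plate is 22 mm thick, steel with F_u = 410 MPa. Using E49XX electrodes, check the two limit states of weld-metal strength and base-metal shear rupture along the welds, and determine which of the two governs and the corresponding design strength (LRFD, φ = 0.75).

E49XX → F_EXX = 490 MPa.
t_e = 0.707 × 5 = 3.535 mm; L = 380 mm.
Weld metal: φR_n = 0.75 × 0.6 × 490 × 3.535 × 380 × 10⁻³ = 296.2 kN.
Base metal (shear rupture): φR_n = 0.75 × 0.6 × 410 × 22 × 380 × 10⁻³ = 1542 kN.
Governing: weld metal.

φR_n ≈ 296 kN (weld metal governs)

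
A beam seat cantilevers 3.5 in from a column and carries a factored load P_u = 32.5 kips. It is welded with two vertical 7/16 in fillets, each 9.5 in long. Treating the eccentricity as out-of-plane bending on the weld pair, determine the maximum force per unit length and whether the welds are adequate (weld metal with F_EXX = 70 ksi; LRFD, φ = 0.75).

f_max ≈ 4.15 kip/in; adequate

L_w = 2 × 9.5 = 19 in; section modulus (unit throat) S = 2 × L²/6 = 30.08 in².
Direct shear f_v = P/L_w = 32.5/19 = 1.711 kip/in.
Moment M = P × e = 32.5 × 3.5 = 113.75 kip·in; bending f_b = M/S = 3.781 kip/in.
f_max = √(f_v² + f_b²) = √(1.711² + 3.781²) = 4.15 kip/in.
φr_n = 0.75 × 0.6 × 70 × (0.707 × 0.4375) = 9.743 kip/in → adequate.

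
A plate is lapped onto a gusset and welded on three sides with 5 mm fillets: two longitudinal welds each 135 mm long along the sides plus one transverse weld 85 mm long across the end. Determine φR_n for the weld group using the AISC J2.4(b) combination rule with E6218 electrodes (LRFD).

φR_n ≈ 352 kN

E62XX → F_EXX = 620 MPa.
t_e = 0.707 × 5 = 3.535 mm.
R_nwl = 0.6 × 620 × 3.535 × 270 × 10⁻³ = 355.1 kN (longitudinal, 2 welds).
R_nwt = 0.6 × 620 × 3.535 × 85 × 10⁻³ = 111.8 kN (transverse, base value).
(i) R_nwl + R_nwt = 466.8 kN; (ii) 0.85 R_nwl + 1.5 R_nwt = 469.5 kN.
R_n = max = 469.5 kN [governs: (ii)]; φR_n = 352.1 kN.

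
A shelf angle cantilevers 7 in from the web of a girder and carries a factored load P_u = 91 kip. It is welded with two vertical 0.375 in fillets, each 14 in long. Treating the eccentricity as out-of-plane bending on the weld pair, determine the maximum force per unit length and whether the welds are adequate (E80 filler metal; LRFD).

f_max ≈ 10.3 kip/in; NOT adequate

E80XX → F_EXX = 80 ksi.
L_w = 2 × 14 = 28 in; section modulus (unit throat) S = 2 × L²/6 = 65.33 in².
Direct shear f_v = P/L_w = 91/28 = 3.25 kip/in.
Moment M = P × e = 91 × 7 = 637 kip·in; bending f_b = M/S = 9.75 kip/in.
f_max = √(f_v² + f_b²) = √(3.25² + 9.75²) = 10.28 kip/in.
φr_n = 0.75 × 0.6 × 80 × (0.707 × 0.375) = 9.544 kip/in → NOT adequate.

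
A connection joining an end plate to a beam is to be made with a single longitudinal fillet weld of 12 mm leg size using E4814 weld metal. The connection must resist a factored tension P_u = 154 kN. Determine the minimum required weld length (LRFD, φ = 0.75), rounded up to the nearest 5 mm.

L = 85 mm

E48XX → F_EXX = 480 MPa.
Throat t_e = 0.707 × 12 = 8.484 mm.
φr_n = 0.75 × 0.6 × 480 × 8.484 × 10⁻³ = 1.833 kN/mm.
L_req = P_u / φr_n = 154 / 1.833 = 84.04 mm total.
Round up → use L = 85 mm.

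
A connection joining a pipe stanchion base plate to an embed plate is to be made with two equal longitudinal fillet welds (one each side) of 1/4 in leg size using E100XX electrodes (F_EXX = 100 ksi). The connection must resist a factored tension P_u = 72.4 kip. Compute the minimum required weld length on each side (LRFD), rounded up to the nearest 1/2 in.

L = 5 in on each side

Throat t_e = 0.707 × 0.25 = 0.1767 in.
φr_n = 0.75 × 0.6 × 100 × 0.1767 = 7.954 kip/in.
L_req = P_u / φr_n = 72.4 / 7.954 = 9.103 in total.
Per side: 9.103 / 2 = 4.551 in.
Round up → use L = 5 in on each side.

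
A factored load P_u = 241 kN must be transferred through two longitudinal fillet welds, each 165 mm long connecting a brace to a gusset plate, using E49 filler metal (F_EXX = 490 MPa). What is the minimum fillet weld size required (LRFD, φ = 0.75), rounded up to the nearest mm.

Total weld length L = 330 mm.
Required throat t_e = P_u / (φ × 0.6 F_EXX × L) = 241 / (0.75 × 0.6 × 490 × 330 × 10⁻³) = 3.312 mm.
Required leg w = t_e / 0.707 = 4.685 mm → use 5 mm.

w = 5 mm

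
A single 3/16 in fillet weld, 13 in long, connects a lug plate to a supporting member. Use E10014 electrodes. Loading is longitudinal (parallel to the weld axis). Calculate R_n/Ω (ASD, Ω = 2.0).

E100XX → F_EXX = 100 ksi.
Effective throat t_e = 0.707 × 0.1875 = 0.1326 in.
Total length L = 13 in; A_we = 0.1326 × 13 = 1.723 in².
F_nw = 0.6 F_EXX = 0.6 × 100 = 60 ksi.
R_n = 60 × 1.723 = 103.4 kips; R_n/Ω = 103.4/2.0 = 51.7 kips.

R_n/Ω ≈ 51.7 kips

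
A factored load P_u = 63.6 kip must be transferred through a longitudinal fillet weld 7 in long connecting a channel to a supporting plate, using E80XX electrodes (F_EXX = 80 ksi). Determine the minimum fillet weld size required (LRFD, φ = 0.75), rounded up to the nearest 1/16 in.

w = 3/8 in

Total weld length L = 7 in.
Required throat t_e = P_u / (φ × 0.6 F_EXX × L) = 63.6 / (0.75 × 0.6 × 80 × 7) = 0.2524 in.
Required leg w = t_e / 0.707 = 0.357 in → use 3/8 in.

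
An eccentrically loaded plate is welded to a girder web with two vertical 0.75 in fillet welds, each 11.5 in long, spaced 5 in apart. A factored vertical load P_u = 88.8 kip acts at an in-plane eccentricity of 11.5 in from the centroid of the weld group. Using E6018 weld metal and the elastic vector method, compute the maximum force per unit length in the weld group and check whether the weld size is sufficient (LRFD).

E60XX → F_EXX = 60 ksi.
Total weld length L_w = 23 in. Treat welds as unit-width lines.
Polar moment about centroid: J = 2[d³/12 + d(b/2)²] = 2[11.5³/12 + 11.5×2.5²] = 397.2 in³.
Direct shear f_v = P/L_w = 88.8 / 23 = 3.861 kip/in (vertical).
Torsion M = P·e = 88.8 × 11.5 = 1021.2 kip·in.
Critical point at (x, y) = (2.5, 5.75) from centroid. f_tx = M·y/J = 14.78 kip/in; f_ty = M·x/J = 6.427 kip/in.
Resultant f_max = √[f_tx² + (f_v + f_ty)²] = √[14.78² + (3.861 + 6.427)²] = 18.01 kip/in.
Capacity per unit length: φr_n = 0.75 × 0.6 × 60 × (0.707 × 0.75) = 14.32 kip/in.
18.01 > 14.32 → NOT adequate.

f_max ≈ 18 kip/in; NOT adequate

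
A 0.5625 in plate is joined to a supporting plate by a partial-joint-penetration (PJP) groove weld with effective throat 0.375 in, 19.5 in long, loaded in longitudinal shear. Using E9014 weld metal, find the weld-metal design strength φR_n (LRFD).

E90XX → F_EXX = 90 ksi.
Effective throat (given) t_e = 0.375 in.
A_we = 0.375 × 19.5 = 7.312 in².
F_nw = 0.6 F_EXX = 54 ksi.
φR_n = 0.75 × 54 × 7.312 = 296.2 kip.

φR_n ≈ 296 kip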